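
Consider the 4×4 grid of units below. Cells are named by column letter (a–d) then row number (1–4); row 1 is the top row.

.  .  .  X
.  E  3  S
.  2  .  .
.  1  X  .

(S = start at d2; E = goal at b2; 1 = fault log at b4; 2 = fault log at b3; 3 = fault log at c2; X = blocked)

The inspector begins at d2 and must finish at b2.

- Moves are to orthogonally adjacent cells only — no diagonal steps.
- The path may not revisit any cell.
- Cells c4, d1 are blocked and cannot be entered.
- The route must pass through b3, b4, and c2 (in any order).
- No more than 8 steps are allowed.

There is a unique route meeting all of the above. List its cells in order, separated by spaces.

The 8-move cap with required stops at b3, b4, c2 leaves no slack for detours.
Route from d2: left 1 to c2, down 1 to c3, left 1 to b3, down 1 to b4, left 1 to a4, up 2 to a2, right 1 to b2 — 8 moves in all.
Check: all required cells visited; 8 ≤ 8 moves.

d2 c2 c3 b3 b4 a4 a3 a2 b2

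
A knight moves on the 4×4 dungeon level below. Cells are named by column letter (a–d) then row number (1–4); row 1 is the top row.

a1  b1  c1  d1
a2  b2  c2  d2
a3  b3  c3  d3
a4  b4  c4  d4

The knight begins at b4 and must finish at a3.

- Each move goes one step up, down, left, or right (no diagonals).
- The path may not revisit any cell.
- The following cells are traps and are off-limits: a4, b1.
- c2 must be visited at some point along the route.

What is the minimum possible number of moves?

6

Any route passes through c2 somewhere between b4 and a3. Summing Manhattan distances along the two legs (b4 → c2 → a3) gives a lower bound of 3 + 3 = 6 moves.
A route of 6 moves achieves this: b4 → b3 → c3 → c2 → b2 → a2 → a3.
Since 6 matches the lower bound, it is optimal.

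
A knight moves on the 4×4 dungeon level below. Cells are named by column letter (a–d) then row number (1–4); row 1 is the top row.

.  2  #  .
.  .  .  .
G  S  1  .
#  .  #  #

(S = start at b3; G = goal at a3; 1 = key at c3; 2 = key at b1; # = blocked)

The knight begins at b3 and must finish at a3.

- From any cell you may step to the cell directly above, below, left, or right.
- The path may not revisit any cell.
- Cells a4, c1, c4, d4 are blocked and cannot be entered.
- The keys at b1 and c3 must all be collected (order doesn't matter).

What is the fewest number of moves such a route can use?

7

Any route passes through b1 and c3 in some order between b3 and a3. Summing Manhattan distances along each leg and taking the cheapest ordering (b3 → c3 → b1 → a3) gives a lower bound of 1 + 3 + 3 = 7 moves.
A route of 7 moves achieves this: b3 → c3 → c2 → b2 → b1 → a1 → a2 → a3.
Since 7 matches the lower bound, it is optimal.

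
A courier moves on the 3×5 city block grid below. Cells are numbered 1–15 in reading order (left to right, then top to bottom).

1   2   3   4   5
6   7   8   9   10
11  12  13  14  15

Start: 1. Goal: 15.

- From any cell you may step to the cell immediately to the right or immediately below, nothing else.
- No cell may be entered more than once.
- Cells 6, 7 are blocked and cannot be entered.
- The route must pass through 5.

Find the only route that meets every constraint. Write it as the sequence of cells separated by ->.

Moves only go right or down, so the column and row indices never decrease.
Route from 1: 4× right (reaching 5), 2× down (reaching 15) — 6 moves in all.
Check: all required cells visited.

1 -> 2 -> 3 -> 4 -> 5 -> 10 -> 15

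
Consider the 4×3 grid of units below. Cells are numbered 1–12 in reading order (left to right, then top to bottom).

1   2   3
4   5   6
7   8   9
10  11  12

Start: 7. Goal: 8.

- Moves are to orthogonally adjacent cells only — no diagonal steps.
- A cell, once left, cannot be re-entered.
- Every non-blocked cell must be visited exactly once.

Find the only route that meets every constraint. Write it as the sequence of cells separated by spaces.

7 10 11 12 9 6 3 2 1 4 5 8

Need to visit all 12 open cells exactly once, starting at 7 and ending at 8.
Cell 1 has only two open neighbours (4 and 2), so the path must pass straight through it: one of those is the cell it's entered from and the other is where it exits.
Route from 7: down to 10, 2× right (reaching 12), 3× up (reaching 3), 2× left (reaching 1), down to 4, right to 5, down to 8 — 11 moves in all.
Check: all 12 open cells covered.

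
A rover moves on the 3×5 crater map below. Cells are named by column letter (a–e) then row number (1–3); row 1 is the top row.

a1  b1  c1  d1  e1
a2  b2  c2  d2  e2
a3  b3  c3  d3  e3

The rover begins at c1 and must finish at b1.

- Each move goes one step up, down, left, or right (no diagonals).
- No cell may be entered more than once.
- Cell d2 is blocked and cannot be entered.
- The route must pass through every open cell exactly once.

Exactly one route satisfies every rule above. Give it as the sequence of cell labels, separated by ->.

Need to visit all 14 open cells exactly once, starting at c1 and ending at b1.
Route from c1: right 2 to e1, down 2 to e3, left 2 to c3, up 1 to c2, left 1 to b2, down 1 to b3, left 1 to a3, up 2 to a1, right 1 to b1 — 13 moves in all.
Check: all 14 open cells covered.

c1 -> d1 -> e1 -> e2 -> e3 -> d3 -> c3 -> c2 -> b2 -> b3 -> a3 -> a2 -> a1 -> b1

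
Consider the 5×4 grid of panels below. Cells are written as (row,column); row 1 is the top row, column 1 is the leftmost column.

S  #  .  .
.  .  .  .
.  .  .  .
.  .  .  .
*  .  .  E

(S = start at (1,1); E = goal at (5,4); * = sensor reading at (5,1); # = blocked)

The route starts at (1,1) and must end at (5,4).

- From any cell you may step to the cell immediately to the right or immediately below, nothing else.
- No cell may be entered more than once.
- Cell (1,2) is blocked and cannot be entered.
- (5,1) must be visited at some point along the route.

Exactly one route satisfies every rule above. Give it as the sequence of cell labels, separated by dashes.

(1,1) - (2,1) - (3,1) - (4,1) - (5,1) - (5,2) - (5,3) - (5,4)

Moves only go right or down, so the column and row indices never decrease.
Route from (1,1): down 4 to (5,1), right 3 to (5,4) — 7 moves in all.
Check: all required cells visited.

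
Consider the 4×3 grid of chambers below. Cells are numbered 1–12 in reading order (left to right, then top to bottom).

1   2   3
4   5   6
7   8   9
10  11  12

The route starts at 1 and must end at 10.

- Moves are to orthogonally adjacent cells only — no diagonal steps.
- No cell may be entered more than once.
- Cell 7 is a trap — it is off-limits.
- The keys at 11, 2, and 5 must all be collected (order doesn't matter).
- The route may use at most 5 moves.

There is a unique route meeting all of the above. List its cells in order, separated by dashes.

Any route must reach 11, 2, and 5 and still end at 10 within 5 moves, so the order of the required stops is forced.
Route from 1: right 1 to 2, down 3 to 11, left 1 to 10 — 5 moves in all.
Check: all required cells visited; 5 ≤ 5 moves.

1 - 2 - 5 - 8 - 11 - 10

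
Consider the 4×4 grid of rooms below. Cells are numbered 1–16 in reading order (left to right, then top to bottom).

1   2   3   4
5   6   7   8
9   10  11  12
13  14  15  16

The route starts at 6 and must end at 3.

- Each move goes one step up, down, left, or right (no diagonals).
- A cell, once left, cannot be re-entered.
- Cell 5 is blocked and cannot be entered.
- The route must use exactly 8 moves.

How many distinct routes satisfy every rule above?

10

Need simple routes of exactly 8 moves from 6 to 3 (Manhattan distance 2, so 3 moves are spent on a detour and 3 undoing it).
Branch systematically from the start, pruning whenever the remaining move budget drops below the Manhattan distance to 3 or differs from it in parity. Grouping the completions by first move — via 10: 9; via 7: 1 (no valid completion starts via 2) — and summing: 9 + 1 = 10.
That gives 10 routes.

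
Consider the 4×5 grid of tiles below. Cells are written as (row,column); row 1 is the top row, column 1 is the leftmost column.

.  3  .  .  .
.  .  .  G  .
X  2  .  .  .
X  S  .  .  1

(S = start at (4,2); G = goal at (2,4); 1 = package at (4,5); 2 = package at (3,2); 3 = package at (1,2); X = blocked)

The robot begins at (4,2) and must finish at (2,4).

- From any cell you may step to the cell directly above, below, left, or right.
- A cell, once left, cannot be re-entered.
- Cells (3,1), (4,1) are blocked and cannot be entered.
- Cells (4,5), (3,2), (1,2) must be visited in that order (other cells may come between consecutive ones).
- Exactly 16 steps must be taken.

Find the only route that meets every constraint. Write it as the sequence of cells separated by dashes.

(4,2) - (4,3) - (4,4) - (4,5) - (3,5) - (3,4) - (3,3) - (3,2) - (2,2) - (2,1) - (1,1) - (1,2) - (1,3) - (1,4) - (1,5) - (2,5) - (2,4)

The waypoints must appear in the order (4,5), (3,2), (1,2), with no cell reused.
Route from (4,2): right 3 to (4,5), up 1 to (3,5), left 3 to (3,2), up 1 to (2,2), left 1 to (2,1), up 1 to (1,1), right 4 to (1,5), down 1 to (2,5), left 1 to (2,4) — 16 moves in all.
Check: order respected (1 at step 3, 2 at step 7, 3 at step 11); 16 moves as required.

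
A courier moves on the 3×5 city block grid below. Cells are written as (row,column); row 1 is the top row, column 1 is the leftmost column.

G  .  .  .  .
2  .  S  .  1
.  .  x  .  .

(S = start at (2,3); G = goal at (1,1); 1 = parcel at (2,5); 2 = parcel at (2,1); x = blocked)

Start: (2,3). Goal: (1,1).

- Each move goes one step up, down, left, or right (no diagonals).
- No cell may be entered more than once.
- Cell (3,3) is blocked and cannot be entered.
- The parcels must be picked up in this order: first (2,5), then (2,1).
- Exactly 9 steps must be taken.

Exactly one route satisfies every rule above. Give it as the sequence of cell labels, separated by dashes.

(2,3) - (2,4) - (2,5) - (1,5) - (1,4) - (1,3) - (1,2) - (2,2) - (2,1) - (1,1)

The waypoints must appear in the order (2,5), (2,1), with no cell reused.
Route from (2,3): right 2 to (2,5), up 1 to (1,5), left 3 to (1,2), down 1 to (2,2), left 1 to (2,1), up 1 to (1,1) — 9 moves in all.
Check: order respected (1 at step 2, 2 at step 8); 9 moves as required.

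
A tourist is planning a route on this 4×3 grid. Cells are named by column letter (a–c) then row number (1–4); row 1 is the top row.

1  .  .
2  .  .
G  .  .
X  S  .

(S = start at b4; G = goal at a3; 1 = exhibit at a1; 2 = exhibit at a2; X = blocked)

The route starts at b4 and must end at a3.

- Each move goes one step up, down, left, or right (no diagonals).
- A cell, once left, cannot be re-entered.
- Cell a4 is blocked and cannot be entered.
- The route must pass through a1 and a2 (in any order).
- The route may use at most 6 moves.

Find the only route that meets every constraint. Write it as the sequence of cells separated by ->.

Any route must reach a1 and a2 and still end at a3 within 6 moves, so the order of the required stops is forced.
Route from b4: 3× up (reaching b1), left to a1, 2× down (reaching a3) — 6 moves in all.
Check: all required cells visited; 6 ≤ 6 moves.

b4 -> b3 -> b2 -> b1 -> a1 -> a2 -> a3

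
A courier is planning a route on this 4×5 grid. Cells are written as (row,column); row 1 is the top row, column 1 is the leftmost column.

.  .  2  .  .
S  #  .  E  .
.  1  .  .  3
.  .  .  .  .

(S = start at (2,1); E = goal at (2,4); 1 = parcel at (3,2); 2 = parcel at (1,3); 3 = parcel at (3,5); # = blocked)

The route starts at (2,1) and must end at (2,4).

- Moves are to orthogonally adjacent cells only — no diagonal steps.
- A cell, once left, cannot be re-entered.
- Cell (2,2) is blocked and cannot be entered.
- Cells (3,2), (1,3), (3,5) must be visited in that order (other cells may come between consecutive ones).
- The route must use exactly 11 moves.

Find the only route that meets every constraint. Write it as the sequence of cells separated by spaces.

(2,1) (3,1) (3,2) (3,3) (2,3) (1,3) (1,4) (1,5) (2,5) (3,5) (3,4) (2,4)

The waypoints must appear in the order (3,2), (1,3), (3,5), with no cell reused.
Route from (2,1): down 1 to (3,1), right 2 to (3,3), up 2 to (1,3), right 2 to (1,5), down 2 to (3,5), left 1 to (3,4), up 1 to (2,4) — 11 moves in all.
Check: order respected (1 at step 2, 2 at step 5, 3 at step 9); 11 moves as required.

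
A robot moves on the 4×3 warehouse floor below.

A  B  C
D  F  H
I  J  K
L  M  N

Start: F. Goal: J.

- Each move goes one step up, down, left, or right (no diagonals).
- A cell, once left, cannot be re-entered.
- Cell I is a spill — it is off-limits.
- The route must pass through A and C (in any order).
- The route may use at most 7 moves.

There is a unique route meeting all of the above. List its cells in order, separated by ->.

The 7-move cap with required stops at A, C leaves no slack for detours.
Route from F: left 1 to D, up 1 to A, right 2 to C, down 2 to K, left 1 to J — 7 moves in all.
Check: all required cells visited; 7 ≤ 7 moves.

F -> D -> A -> B -> C -> H -> K -> J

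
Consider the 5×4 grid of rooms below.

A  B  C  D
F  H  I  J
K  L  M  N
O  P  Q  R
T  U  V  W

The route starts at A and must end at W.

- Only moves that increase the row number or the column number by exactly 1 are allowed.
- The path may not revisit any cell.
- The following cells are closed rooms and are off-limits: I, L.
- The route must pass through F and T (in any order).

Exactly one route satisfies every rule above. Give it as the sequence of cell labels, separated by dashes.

A - F - K - O - T - U - V - W

Moves only go right or down, so the column and row indices never decrease.
Route from A: 4× down (reaching T), 3× right (reaching W) — 7 moves in all.
Check: all required cells visited.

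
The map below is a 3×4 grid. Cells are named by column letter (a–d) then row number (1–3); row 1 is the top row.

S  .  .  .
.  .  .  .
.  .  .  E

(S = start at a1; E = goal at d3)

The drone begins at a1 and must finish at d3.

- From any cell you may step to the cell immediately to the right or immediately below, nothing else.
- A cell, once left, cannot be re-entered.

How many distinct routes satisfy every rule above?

10

A right/down-only route from a1 to d3 makes exactly 2 down-moves and 3 right-moves in some order.
With no other constraints that would be C(5,2) = 10 routes.
That gives 10 routes.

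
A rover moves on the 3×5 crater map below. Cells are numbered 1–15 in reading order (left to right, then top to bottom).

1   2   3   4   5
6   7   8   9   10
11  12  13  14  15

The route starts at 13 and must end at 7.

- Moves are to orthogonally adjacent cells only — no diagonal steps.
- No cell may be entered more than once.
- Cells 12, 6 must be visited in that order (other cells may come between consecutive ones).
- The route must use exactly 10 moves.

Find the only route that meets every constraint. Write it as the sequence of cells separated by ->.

13 -> 12 -> 11 -> 6 -> 1 -> 2 -> 3 -> 4 -> 9 -> 8 -> 7

The waypoints must appear in the order 12, 6, with no cell reused.
Route from 13: left 2 to 11, up 2 to 1, right 3 to 4, down 1 to 9, left 2 to 7 — 10 moves in all.
Check: order respected (12 at step 1, 6 at step 3); 10 moves as required.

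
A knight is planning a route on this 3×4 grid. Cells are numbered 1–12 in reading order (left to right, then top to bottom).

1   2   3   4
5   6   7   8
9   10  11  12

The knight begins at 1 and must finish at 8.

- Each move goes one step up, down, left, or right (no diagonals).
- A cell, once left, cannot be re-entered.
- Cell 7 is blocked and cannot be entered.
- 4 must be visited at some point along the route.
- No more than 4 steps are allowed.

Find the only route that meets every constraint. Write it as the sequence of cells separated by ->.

1 -> 2 -> 3 -> 4 -> 8

Any route must reach 4 and still end at 8 within 4 moves, so the order of the required stops is forced.
Route from 1: 3× right (reaching 4), down to 8 — 4 moves in all.
Check: all required cells visited; 4 ≤ 4 moves.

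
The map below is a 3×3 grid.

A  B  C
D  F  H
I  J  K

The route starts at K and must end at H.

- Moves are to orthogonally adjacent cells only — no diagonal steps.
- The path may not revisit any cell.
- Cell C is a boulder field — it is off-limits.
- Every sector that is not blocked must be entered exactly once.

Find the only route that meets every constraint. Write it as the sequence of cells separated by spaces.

K J I D A B F H

Need to visit all 8 open cells exactly once, starting at K and ending at H.
Cell I has only two open neighbours (D and J), so the path must pass straight through it: one of those is the cell it's entered from and the other is where it exits.
Route from K: left 2 to I, up 2 to A, right 1 to B, down 1 to F, right 1 to H — 7 moves in all.
Check: all 8 open cells covered.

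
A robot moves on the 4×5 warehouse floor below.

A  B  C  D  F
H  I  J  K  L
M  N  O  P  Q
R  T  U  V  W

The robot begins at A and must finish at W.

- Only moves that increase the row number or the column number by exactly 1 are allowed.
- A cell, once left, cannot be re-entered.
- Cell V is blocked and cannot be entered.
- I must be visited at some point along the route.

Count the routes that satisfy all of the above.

A right/down-only route from A to W makes exactly 3 down-moves and 4 right-moves in some order.
With no other constraints that would be C(7,3) = 35 routes.
Split at I and multiply the segment counts (each segment already excludes blocked cells): A→I: 2; I→W: 4; product = 8.
That gives 8 routes.

8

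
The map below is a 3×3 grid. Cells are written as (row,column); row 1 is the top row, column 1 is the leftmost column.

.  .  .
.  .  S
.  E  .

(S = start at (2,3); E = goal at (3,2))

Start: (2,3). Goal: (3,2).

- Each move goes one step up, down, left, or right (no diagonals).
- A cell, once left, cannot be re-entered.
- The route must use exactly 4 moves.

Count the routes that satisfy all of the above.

Need simple routes of exactly 4 moves from (2,3) to (3,2) (Manhattan distance 2, so 1 moves are spent on a detour and 1 undoing it).
Enumerating: (2,3) (1,3) (1,2) (2,2) (3,2) | (2,3) (2,2) (2,1) (3,1) (3,2).
That gives 2 routes.

2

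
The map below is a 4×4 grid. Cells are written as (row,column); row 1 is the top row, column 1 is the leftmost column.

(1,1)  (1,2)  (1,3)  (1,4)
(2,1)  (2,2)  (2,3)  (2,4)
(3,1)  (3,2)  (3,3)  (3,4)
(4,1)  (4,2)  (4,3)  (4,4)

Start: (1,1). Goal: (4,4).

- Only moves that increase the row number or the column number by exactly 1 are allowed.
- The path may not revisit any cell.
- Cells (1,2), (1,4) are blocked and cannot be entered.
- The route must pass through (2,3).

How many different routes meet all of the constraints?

3

A right/down-only route from (1,1) to (4,4) makes exactly 3 down-moves and 3 right-moves in some order.
With no other constraints that would be C(6,3) = 20 routes.
Split at (2,3) and multiply the segment counts (each segment already excludes blocked cells): (1,1)→(2,3): 1; (2,3)→(4,4): 3; product = 3.
That gives 3 routes.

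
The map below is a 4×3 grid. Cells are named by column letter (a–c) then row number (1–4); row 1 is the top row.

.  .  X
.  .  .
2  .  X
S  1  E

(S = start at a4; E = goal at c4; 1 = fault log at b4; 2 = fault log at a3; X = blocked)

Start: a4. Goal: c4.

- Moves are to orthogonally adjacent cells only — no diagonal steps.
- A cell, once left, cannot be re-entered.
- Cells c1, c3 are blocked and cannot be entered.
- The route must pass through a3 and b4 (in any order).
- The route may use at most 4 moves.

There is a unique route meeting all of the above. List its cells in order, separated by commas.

Any route must reach a3 and b4 and still end at c4 within 4 moves, so the order of the required stops is forced.
Route from a4: up 1 to a3, right 1 to b3, down 1 to b4, right 1 to c4 — 4 moves in all.
Check: all required cells visited; 4 ≤ 4 moves.

a4, a3, b3, b4, c4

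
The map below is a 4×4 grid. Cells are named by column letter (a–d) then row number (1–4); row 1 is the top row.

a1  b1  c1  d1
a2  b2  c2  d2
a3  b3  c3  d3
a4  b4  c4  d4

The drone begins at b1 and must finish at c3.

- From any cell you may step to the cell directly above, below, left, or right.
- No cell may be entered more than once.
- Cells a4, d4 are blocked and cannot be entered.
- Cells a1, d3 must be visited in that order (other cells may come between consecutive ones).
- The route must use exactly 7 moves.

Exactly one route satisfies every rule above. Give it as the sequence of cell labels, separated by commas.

b1, a1, a2, b2, c2, d2, d3, c3

The waypoints must appear in the order a1, d3, with no cell reused.
Route from b1: left to a1, down to a2, 3× right (reaching d2), down to d3, left to c3 — 7 moves in all.
Check: order respected (a1 at step 1, d3 at step 6); 7 moves as required.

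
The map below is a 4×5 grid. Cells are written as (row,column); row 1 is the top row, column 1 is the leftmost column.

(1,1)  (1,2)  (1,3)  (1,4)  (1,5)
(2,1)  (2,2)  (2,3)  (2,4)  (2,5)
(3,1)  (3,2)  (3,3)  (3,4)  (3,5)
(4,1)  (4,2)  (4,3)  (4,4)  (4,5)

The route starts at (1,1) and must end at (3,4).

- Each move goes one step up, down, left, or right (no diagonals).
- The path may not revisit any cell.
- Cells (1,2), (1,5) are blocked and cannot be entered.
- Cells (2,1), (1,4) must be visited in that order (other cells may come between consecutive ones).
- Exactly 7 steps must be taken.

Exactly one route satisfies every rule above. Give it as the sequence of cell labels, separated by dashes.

The waypoints must appear in the order (2,1), (1,4), with no cell reused.
Route from (1,1): down to (2,1), 2× right (reaching (2,3)), up to (1,3), right to (1,4), 2× down (reaching (3,4)) — 7 moves in all.
Check: order respected ((2,1) at step 1, (1,4) at step 5); 7 moves as required.

(1,1) - (2,1) - (2,2) - (2,3) - (1,3) - (1,4) - (2,4) - (3,4)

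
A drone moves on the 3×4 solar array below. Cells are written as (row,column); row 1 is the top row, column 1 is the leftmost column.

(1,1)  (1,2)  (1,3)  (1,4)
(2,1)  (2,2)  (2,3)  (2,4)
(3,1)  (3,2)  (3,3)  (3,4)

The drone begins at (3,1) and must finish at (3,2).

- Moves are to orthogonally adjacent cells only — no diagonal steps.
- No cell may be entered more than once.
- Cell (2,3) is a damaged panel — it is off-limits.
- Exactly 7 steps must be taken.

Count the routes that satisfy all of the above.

Need simple routes of exactly 7 moves from (3,1) to (3,2) (Manhattan distance 1, so 3 moves are spent on a detour and 3 undoing it).
No route satisfies every constraint, so the count is 0.

0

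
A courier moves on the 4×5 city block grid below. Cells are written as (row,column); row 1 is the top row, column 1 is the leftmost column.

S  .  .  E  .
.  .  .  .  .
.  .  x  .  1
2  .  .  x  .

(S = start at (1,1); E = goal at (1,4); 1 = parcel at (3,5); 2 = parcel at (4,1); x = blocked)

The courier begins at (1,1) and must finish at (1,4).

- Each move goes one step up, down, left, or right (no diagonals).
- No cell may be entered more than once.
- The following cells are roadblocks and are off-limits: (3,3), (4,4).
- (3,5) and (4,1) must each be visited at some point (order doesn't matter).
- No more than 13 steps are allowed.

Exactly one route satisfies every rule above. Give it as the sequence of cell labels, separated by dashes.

The budget equals the shortest possible length, so every move has to be on a shortest route through the required cells.
Route from (1,1): down 3 to (4,1), right 1 to (4,2), up 2 to (2,2), right 2 to (2,4), down 1 to (3,4), right 1 to (3,5), up 2 to (1,5), left 1 to (1,4) — 13 moves in all.
Check: all required cells visited; 13 ≤ 13 moves.

(1,1) - (2,1) - (3,1) - (4,1) - (4,2) - (3,2) - (2,2) - (2,3) - (2,4) - (3,4) - (3,5) - (2,5) - (1,5) - (1,4)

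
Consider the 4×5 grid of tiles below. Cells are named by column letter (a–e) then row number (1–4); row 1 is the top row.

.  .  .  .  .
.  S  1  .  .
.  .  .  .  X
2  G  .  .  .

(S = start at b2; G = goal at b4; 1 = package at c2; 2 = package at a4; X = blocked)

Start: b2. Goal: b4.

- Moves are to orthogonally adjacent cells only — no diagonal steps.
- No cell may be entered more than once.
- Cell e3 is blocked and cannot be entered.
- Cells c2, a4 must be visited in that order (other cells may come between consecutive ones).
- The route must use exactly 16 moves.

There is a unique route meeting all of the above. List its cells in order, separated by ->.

b2 -> c2 -> c3 -> c4 -> d4 -> d3 -> d2 -> e2 -> e1 -> d1 -> c1 -> b1 -> a1 -> a2 -> a3 -> a4 -> b4

The waypoints must appear in the order c2, a4, with no cell reused.
Route from b2: right to c2, 2× down (reaching c4), right to d4, 2× up (reaching d2), right to e2, up to e1, 4× left (reaching a1), 3× down (reaching a4), right to b4 — 16 moves in all.
Check: order respected (1 at step 1, 2 at step 15); 16 moves as required.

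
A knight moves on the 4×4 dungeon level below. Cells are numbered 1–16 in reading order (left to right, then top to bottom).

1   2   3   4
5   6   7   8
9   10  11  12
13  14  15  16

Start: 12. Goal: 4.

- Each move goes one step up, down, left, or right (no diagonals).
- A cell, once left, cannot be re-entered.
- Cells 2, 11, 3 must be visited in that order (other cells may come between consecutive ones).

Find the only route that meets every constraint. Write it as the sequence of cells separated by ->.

12 -> 16 -> 15 -> 14 -> 13 -> 9 -> 5 -> 1 -> 2 -> 6 -> 10 -> 11 -> 7 -> 3 -> 4

The waypoints must appear in the order 2, 11, 3, with no cell reused.
Route from 12: down 1 to 16, left 3 to 13, up 3 to 1, right 1 to 2, down 2 to 10, right 1 to 11, up 2 to 3, right 1 to 4 — 14 moves in all.
Check: order respected (2 at step 8, 11 at step 11, 3 at step 13).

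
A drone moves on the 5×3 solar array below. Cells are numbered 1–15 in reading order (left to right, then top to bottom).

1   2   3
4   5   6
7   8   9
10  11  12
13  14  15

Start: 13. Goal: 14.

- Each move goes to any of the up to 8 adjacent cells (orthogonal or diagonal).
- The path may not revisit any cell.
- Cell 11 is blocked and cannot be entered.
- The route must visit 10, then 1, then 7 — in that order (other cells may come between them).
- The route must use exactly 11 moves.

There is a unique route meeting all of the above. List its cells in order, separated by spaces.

The waypoints must appear in the order 10, 1, 7, with no cell reused.
Route from 13: up 1 to 10, up-right 2 to 6, up-left 1 to 2, left 1 to 1, down 2 to 7, up-right 1 to 5, down-right 1 to 9, down 1 to 12, down-left 1 to 14 — 11 moves in all.
Check: order respected (10 at step 1, 1 at step 5, 7 at step 7); 11 moves as required.

13 10 8 6 2 1 4 7 5 9 12 14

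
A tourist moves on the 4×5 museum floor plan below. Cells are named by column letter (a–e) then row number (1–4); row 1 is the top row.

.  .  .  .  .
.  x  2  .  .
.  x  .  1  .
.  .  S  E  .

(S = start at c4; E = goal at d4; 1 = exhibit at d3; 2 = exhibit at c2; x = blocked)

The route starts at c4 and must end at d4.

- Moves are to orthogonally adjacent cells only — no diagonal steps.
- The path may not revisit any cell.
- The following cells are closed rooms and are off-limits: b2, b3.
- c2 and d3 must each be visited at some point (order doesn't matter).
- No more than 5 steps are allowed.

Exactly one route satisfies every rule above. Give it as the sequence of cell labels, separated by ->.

c4 -> c3 -> c2 -> d2 -> d3 -> d4

Any route must reach c2 and d3 and still end at d4 within 5 moves, so the order of the required stops is forced.
Route from c4: up 2 to c2, right 1 to d2, down 2 to d4 — 5 moves in all.
Check: all required cells visited; 5 ≤ 5 moves.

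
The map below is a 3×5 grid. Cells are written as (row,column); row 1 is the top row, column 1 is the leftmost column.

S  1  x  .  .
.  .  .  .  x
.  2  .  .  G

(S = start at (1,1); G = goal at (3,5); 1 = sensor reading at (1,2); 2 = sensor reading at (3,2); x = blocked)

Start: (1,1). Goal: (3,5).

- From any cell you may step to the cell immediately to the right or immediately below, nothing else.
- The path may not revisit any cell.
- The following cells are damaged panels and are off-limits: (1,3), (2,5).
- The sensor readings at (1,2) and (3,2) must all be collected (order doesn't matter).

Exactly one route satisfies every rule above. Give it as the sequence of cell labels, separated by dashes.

(1,1) - (1,2) - (2,2) - (3,2) - (3,3) - (3,4) - (3,5)

Moves only go right or down, so the column and row indices never decrease.
Route from (1,1): right to (1,2), 2× down (reaching (3,2)), 3× right (reaching (3,5)) — 6 moves in all.
Check: all required cells visited.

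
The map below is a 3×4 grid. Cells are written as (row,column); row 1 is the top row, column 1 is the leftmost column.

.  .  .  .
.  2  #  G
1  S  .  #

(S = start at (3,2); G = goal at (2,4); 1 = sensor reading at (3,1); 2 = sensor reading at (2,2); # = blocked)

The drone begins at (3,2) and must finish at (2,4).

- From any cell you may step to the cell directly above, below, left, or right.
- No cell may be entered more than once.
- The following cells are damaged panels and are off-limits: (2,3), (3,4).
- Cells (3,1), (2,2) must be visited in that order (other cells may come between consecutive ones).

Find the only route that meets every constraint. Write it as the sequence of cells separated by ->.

(3,2) -> (3,1) -> (2,1) -> (2,2) -> (1,2) -> (1,3) -> (1,4) -> (2,4)

The waypoints must appear in the order (3,1), (2,2), with no cell reused.
Route from (3,2): left 1 to (3,1), up 1 to (2,1), right 1 to (2,2), up 1 to (1,2), right 2 to (1,4), down 1 to (2,4) — 7 moves in all.
Check: order respected (1 at step 1, 2 at step 3).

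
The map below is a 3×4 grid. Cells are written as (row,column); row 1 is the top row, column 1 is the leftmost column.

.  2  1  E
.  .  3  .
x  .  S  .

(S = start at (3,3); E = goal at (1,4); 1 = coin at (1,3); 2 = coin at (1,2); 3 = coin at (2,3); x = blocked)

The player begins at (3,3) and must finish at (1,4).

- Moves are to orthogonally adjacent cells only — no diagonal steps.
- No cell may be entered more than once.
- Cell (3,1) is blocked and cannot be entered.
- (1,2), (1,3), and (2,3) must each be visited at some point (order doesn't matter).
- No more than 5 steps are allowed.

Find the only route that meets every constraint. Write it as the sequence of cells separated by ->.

(3,3) -> (2,3) -> (2,2) -> (1,2) -> (1,3) -> (1,4)

Any route must reach (1,2), (1,3), and (2,3) and still end at (1,4) within 5 moves, so the order of the required stops is forced.
Route from (3,3): up to (2,3), left to (2,2), up to (1,2), 2× right (reaching (1,4)) — 5 moves in all.
Check: all required cells visited; 5 ≤ 5 moves.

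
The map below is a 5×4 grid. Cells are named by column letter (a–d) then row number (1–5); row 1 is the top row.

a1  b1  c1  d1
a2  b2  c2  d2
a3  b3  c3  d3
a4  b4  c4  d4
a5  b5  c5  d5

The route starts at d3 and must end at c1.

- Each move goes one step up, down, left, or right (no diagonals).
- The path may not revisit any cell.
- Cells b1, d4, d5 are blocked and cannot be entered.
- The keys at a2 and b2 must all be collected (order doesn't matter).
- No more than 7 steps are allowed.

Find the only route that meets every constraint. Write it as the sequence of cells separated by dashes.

d3 - c3 - b3 - a3 - a2 - b2 - c2 - c1

Any route must reach a2 and b2 and still end at c1 within 7 moves, so the order of the required stops is forced.
Route from d3: 3× left (reaching a3), up to a2, 2× right (reaching c2), up to c1 — 7 moves in all.
Check: all required cells visited; 7 ≤ 7 moves.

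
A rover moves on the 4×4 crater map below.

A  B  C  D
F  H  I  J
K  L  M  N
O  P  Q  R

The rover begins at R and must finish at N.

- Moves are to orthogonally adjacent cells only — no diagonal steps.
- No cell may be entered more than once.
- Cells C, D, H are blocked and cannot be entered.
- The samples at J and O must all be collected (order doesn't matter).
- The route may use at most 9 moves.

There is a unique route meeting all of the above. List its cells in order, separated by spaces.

R Q P O K L M I J N

Any route must reach J and O and still end at N within 9 moves, so the order of the required stops is forced.
Route from R: 3× left (reaching O), up to K, 2× right (reaching M), up to I, right to J, down to N — 9 moves in all.
Check: all required cells visited; 9 ≤ 9 moves.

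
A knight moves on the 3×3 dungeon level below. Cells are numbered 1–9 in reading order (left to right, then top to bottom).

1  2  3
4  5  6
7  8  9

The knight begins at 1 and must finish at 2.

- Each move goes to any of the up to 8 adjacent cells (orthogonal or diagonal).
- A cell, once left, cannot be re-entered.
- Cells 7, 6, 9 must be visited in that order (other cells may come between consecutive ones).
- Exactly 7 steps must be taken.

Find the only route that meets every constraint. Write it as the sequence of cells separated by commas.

1, 4, 7, 8, 6, 9, 5, 2

The waypoints must appear in the order 7, 6, 9, with no cell reused.
Route from 1: down 2 to 7, right 1 to 8, up-right 1 to 6, down 1 to 9, up-left 1 to 5, up 1 to 2 — 7 moves in all.
Check: order respected (7 at step 2, 6 at step 4, 9 at step 5); 7 moves as required.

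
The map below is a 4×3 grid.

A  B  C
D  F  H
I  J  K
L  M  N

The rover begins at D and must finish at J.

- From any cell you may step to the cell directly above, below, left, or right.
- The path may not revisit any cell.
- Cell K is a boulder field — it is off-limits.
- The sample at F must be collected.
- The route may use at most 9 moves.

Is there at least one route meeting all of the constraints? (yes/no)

yes

One route that works: D → F → J.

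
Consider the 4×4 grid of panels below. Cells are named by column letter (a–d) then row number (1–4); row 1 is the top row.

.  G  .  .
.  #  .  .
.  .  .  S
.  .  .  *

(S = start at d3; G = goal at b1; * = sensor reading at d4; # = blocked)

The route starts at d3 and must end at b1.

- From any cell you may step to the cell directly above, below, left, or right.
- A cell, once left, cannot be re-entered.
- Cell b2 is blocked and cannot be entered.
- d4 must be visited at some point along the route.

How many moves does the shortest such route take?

6

Any route passes through d4 somewhere between d3 and b1. Summing Manhattan distances along the two legs (d3 → d4 → b1) gives a lower bound of 1 + 5 = 6 moves.
A route of 6 moves achieves this: d3 → d4 → c4 → c3 → c2 → c1 → b1.
Since 6 matches the lower bound, it is optimal.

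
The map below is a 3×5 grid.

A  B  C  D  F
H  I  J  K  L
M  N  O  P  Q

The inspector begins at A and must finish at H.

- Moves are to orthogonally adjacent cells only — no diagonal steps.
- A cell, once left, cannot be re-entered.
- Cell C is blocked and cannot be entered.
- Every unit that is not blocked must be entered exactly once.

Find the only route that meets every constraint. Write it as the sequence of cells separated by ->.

A -> B -> I -> J -> K -> D -> F -> L -> Q -> P -> O -> N -> M -> H

Need to visit all 14 open cells exactly once, starting at A and ending at H.
Cell Q has only two open neighbours (L and P), so the path must pass straight through it: one of those is the cell it's entered from and the other is where it exits.
Route from A: right 1 to B, down 1 to I, right 2 to K, up 1 to D, right 1 to F, down 2 to Q, left 4 to M, up 1 to H — 13 moves in all.
Check: all 14 open cells covered.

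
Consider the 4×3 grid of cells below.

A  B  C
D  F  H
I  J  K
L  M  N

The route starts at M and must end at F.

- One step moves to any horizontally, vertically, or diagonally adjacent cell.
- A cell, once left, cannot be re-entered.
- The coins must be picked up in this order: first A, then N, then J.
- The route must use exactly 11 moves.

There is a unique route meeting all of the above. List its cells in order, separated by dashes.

M - L - I - D - A - B - C - H - K - N - J - F

The waypoints must appear in the order A, N, J, with no cell reused.
Route from M: left to L, 3× up (reaching A), 2× right (reaching C), 3× down (reaching N), up-left to J, up to F — 11 moves in all.
Check: order respected (A at step 4, N at step 9, J at step 10); 11 moves as required.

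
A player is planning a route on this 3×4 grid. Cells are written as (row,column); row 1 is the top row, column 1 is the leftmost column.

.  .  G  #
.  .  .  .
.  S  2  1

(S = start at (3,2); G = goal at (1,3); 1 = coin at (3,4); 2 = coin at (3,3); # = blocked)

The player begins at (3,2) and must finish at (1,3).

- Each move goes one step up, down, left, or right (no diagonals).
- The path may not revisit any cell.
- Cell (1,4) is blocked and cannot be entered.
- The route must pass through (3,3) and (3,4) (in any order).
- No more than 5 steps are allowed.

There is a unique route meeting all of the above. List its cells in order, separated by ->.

The 5-move cap with required stops at (3,3), (3,4) leaves no slack for detours.
Route from (3,2): 2× right (reaching (3,4)), up to (2,4), left to (2,3), up to (1,3) — 5 moves in all.
Check: all required cells visited; 5 ≤ 5 moves.

(3,2) -> (3,3) -> (3,4) -> (2,4) -> (2,3) -> (1,3)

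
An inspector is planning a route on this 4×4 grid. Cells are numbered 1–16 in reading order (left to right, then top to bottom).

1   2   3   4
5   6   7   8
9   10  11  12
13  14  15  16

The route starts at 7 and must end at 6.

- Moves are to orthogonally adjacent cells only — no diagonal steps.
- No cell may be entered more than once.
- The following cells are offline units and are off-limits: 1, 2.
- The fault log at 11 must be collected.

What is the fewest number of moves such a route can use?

3

Any route passes through 11 somewhere between 7 and 6. Summing Manhattan distances along the two legs (7 → 11 → 6) gives a lower bound of 1 + 2 = 3 moves.
A route of 3 moves achieves this: 7 → 11 → 10 → 6.
Since 3 matches the lower bound, it is optimal.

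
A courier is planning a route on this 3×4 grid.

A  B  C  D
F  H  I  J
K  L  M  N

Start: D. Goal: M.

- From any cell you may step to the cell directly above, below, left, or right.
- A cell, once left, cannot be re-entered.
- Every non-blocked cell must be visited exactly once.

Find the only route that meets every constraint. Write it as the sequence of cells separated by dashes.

Need to visit all 12 open cells exactly once, starting at D and ending at M.
Cell N has only two open neighbours (J and M), so the path must pass straight through it: one of those is the cell it's entered from and the other is where it exits.
Route from D: left 3 to A, down 2 to K, right 1 to L, up 1 to H, right 2 to J, down 1 to N, left 1 to M — 11 moves in all.
Check: all 12 open cells covered.

D - C - B - A - F - K - L - H - I - J - N - M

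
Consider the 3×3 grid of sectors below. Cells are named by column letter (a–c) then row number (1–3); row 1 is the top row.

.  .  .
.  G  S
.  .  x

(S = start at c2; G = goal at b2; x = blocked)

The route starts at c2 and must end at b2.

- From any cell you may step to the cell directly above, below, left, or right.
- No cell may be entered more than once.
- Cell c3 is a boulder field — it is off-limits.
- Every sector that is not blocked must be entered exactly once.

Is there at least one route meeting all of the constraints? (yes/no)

yes

One route that works: c2 → c1 → b1 → a1 → a2 → a3 → b3 → b2.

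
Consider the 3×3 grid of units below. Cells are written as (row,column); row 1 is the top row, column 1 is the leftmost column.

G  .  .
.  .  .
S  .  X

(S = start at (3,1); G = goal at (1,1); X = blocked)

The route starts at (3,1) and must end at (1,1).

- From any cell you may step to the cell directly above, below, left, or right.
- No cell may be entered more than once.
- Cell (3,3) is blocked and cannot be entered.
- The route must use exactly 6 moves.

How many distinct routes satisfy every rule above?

Need simple routes of exactly 6 moves from (3,1) to (1,1) (Manhattan distance 2, so 2 moves are spent on a detour and 2 undoing it).
Enumerating: (3,1) (2,1) (2,2) (2,3) (1,3) (1,2) (1,1) | (3,1) (3,2) (2,2) (2,3) (1,3) (1,2) (1,1).
That gives 2 routes.

2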